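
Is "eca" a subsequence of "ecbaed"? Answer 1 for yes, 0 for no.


Check if "eca" is a subsequence of "ecbaed"
Greedy scan:
  Position 0 ('e'): matches sub[0] = 'e'
  Position 1 ('c'): matches sub[1] = 'c'
  Position 2 ('b'): no match needed
  Position 3 ('a'): matches sub[2] = 'a'
  Position 4 ('e'): no match needed
  Position 5 ('d'): no match needed
All 3 characters matched => is a subsequence

1


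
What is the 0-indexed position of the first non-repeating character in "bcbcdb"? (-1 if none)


Input: bcbcdb
Character frequencies:
  'b': 3
  'c': 2
  'd': 1
Scanning left to right for freq == 1:
  Position 0 ('b'): freq=3, skip
  Position 1 ('c'): freq=2, skip
  Position 2 ('b'): freq=3, skip
  Position 3 ('c'): freq=2, skip
  Position 4 ('d'): unique! => answer = 4

4


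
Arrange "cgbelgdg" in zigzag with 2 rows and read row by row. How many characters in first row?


Zigzag "cgbelgdg" into 2 rows:
Placing characters:
  'c' => row 0
  'g' => row 1
  'b' => row 0
  'e' => row 1
  'l' => row 0
  'g' => row 1
  'd' => row 0
  'g' => row 1
Rows:
  Row 0: "cbld"
  Row 1: "gegg"
First row length: 4

4


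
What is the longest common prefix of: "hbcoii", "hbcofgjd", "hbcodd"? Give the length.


Words: hbcoii, hbcofgjd, hbcodd
  Position 0: all 'h' => match
  Position 1: all 'b' => match
  Position 2: all 'c' => match
  Position 3: all 'o' => match
  Position 4: ('i', 'f', 'd') => mismatch, stop
LCP = "hbco" (length 4)

4


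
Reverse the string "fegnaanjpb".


Input: fegnaanjpb
Reading characters right to left:
  Position 9: 'b'
  Position 8: 'p'
  Position 7: 'j'
  Position 6: 'n'
  Position 5: 'a'
  Position 4: 'a'
  Position 3: 'n'
  Position 2: 'g'
  Position 1: 'e'
  Position 0: 'f'
Reversed: bpjnaangef

bpjnaangef


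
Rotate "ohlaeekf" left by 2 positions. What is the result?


Input: "ohlaeekf", rotate left by 2
First 2 characters: "oh"
Remaining characters: "laeekf"
Concatenate remaining + first: "laeekf" + "oh" = "laeekfoh"

laeekfoh


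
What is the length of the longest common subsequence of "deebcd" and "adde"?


LCS of "deebcd" and "adde"
DP table:
           a    d    d    e
      0    0    0    0    0
  d   0    0    1    1    1
  e   0    0    1    1    2
  e   0    0    1    1    2
  b   0    0    1    1    2
  c   0    0    1    1    2
  d   0    0    1    2    2
LCS length = dp[6][4] = 2

2


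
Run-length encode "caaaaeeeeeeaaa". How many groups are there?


Input: caaaaeeeeeeaaa
Scanning for consecutive runs:
  Group 1: 'c' x 1 (positions 0-0)
  Group 2: 'a' x 4 (positions 1-4)
  Group 3: 'e' x 6 (positions 5-10)
  Group 4: 'a' x 3 (positions 11-13)
Total groups: 4

4


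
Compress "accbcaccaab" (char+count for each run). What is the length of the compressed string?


Input: accbcaccaab
Runs:
  'a' x 1 => "a1"
  'c' x 2 => "c2"
  'b' x 1 => "b1"
  'c' x 1 => "c1"
  'a' x 1 => "a1"
  'c' x 2 => "c2"
  'a' x 2 => "a2"
  'b' x 1 => "b1"
Compressed: "a1c2b1c1a1c2a2b1"
Compressed length: 16

16


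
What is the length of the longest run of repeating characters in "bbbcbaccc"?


Input: "bbbcbaccc"
Scanning for longest run:
  Position 1 ('b'): continues run of 'b', length=2
  Position 2 ('b'): continues run of 'b', length=3
  Position 3 ('c'): new char, reset run to 1
  Position 4 ('b'): new char, reset run to 1
  Position 5 ('a'): new char, reset run to 1
  Position 6 ('c'): new char, reset run to 1
  Position 7 ('c'): continues run of 'c', length=2
  Position 8 ('c'): continues run of 'c', length=3
Longest run: 'b' with length 3

3


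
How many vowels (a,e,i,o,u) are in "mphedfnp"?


Input: mphedfnp
Checking each character:
  'm' at position 0: consonant
  'p' at position 1: consonant
  'h' at position 2: consonant
  'e' at position 3: vowel (running total: 1)
  'd' at position 4: consonant
  'f' at position 5: consonant
  'n' at position 6: consonant
  'p' at position 7: consonant
Total vowels: 1

1


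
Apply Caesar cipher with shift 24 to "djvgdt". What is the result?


Caesar cipher: shift "djvgdt" by 24
  'd' (pos 3) + 24 = pos 1 = 'b'
  'j' (pos 9) + 24 = pos 7 = 'h'
  'v' (pos 21) + 24 = pos 19 = 't'
  'g' (pos 6) + 24 = pos 4 = 'e'
  'd' (pos 3) + 24 = pos 1 = 'b'
  't' (pos 19) + 24 = pos 17 = 'r'
Result: bhtebr

bhtebr


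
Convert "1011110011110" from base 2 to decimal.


Input: "1011110011110" in base 2
Positional expansion:
  Digit '1' (value 1) x 2^12 = 4096
  Digit '0' (value 0) x 2^11 = 0
  Digit '1' (value 1) x 2^10 = 1024
  Digit '1' (value 1) x 2^9 = 512
  Digit '1' (value 1) x 2^8 = 256
  Digit '1' (value 1) x 2^7 = 128
  Digit '0' (value 0) x 2^6 = 0
  Digit '0' (value 0) x 2^5 = 0
  Digit '1' (value 1) x 2^4 = 16
  Digit '1' (value 1) x 2^3 = 8
  Digit '1' (value 1) x 2^2 = 4
  Digit '1' (value 1) x 2^1 = 2
  Digit '0' (value 0) x 2^0 = 0
Sum = 6046

6046


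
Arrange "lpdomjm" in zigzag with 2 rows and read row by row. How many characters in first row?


Zigzag "lpdomjm" into 2 rows:
Placing characters:
  'l' => row 0
  'p' => row 1
  'd' => row 0
  'o' => row 1
  'm' => row 0
  'j' => row 1
  'm' => row 0
Rows:
  Row 0: "ldmm"
  Row 1: "poj"
First row length: 4

4


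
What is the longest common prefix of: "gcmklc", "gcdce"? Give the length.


Words: gcmklc, gcdce
  Position 0: all 'g' => match
  Position 1: all 'c' => match
  Position 2: ('m', 'd') => mismatch, stop
LCP = "gc" (length 2)

2


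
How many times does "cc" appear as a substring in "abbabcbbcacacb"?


Searching for "cc" in "abbabcbbcacacb"
Scanning each position:
  Position 0: "ab" => no
  Position 1: "bb" => no
  Position 2: "ba" => no
  Position 3: "ab" => no
  Position 4: "bc" => no
  Position 5: "cb" => no
  Position 6: "bb" => no
  Position 7: "bc" => no
  Position 8: "ca" => no
  Position 9: "ac" => no
  Position 10: "ca" => no
  Position 11: "ac" => no
  Position 12: "cb" => no
Total occurrences: 0

0


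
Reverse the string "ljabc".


Input: ljabc
Reading characters right to left:
  Position 4: 'c'
  Position 3: 'b'
  Position 2: 'a'
  Position 1: 'j'
  Position 0: 'l'
Reversed: cbajl

cbajl


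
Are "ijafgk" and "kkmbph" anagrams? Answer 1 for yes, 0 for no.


Strings: "ijafgk", "kkmbph"
Sorted first:  afgijk
Sorted second: bhkkmp
Differ at position 0: 'a' vs 'b' => not anagrams

0


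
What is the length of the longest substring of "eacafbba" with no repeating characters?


Input: "eacafbba"
Sliding window (track last position of each char):
  Position 0 ('e'): window [0,0] length 1 -- new best
  Position 1 ('a'): window [0,1] length 2 -- new best
  Position 2 ('c'): window [0,2] length 3 -- new best
  Position 3 ('a'): repeat (last at 1), move window start to 2
  Position 3 ('a'): window [2,3] length 2
  Position 4 ('f'): window [2,4] length 3
  Position 5 ('b'): window [2,5] length 4 -- new best
  Position 6 ('b'): repeat (last at 5), move window start to 6
  Position 6 ('b'): window [6,6] length 1
  Position 7 ('a'): window [6,7] length 2
Longest substring with no repeats: "cafb" with length 4

4


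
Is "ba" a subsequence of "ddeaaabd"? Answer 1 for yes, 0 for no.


Check if "ba" is a subsequence of "ddeaaabd"
Greedy scan:
  Position 0 ('d'): no match needed
  Position 1 ('d'): no match needed
  Position 2 ('e'): no match needed
  Position 3 ('a'): no match needed
  Position 4 ('a'): no match needed
  Position 5 ('a'): no match needed
  Position 6 ('b'): matches sub[0] = 'b'
  Position 7 ('d'): no match needed
Only matched 1/2 characters => not a subsequence

0


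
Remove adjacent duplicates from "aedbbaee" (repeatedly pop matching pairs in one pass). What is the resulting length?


Input: aedbbaee
Stack-based adjacent duplicate removal:
  Read 'a': push. Stack: a
  Read 'e': push. Stack: ae
  Read 'd': push. Stack: aed
  Read 'b': push. Stack: aedb
  Read 'b': matches stack top 'b' => pop. Stack: aed
  Read 'a': push. Stack: aeda
  Read 'e': push. Stack: aedae
  Read 'e': matches stack top 'e' => pop. Stack: aeda
Final stack: "aeda" (length 4)

4


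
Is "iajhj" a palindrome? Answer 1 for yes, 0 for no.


Input: iajhj
Reversed: jhjai
  Compare pos 0 ('i') with pos 4 ('j'): MISMATCH
  Compare pos 1 ('a') with pos 3 ('h'): MISMATCH
Result: not a palindrome

0


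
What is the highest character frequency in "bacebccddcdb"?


Input: bacebccddcdb
Character counts:
  'a': 1
  'b': 3
  'c': 4
  'd': 3
  'e': 1
Maximum frequency: 4

4


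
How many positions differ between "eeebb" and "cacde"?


Comparing "eeebb" and "cacde" position by position:
  Position 0: 'e' vs 'c' => DIFFER
  Position 1: 'e' vs 'a' => DIFFER
  Position 2: 'e' vs 'c' => DIFFER
  Position 3: 'b' vs 'd' => DIFFER
  Position 4: 'b' vs 'e' => DIFFER
Positions that differ: 5

5


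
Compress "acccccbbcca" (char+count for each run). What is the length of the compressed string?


Input: acccccbbcca
Runs:
  'a' x 1 => "a1"
  'c' x 5 => "c5"
  'b' x 2 => "b2"
  'c' x 2 => "c2"
  'a' x 1 => "a1"
Compressed: "a1c5b2c2a1"
Compressed length: 10

10


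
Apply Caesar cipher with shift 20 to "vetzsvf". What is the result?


Caesar cipher: shift "vetzsvf" by 20
  'v' (pos 21) + 20 = pos 15 = 'p'
  'e' (pos 4) + 20 = pos 24 = 'y'
  't' (pos 19) + 20 = pos 13 = 'n'
  'z' (pos 25) + 20 = pos 19 = 't'
  's' (pos 18) + 20 = pos 12 = 'm'
  'v' (pos 21) + 20 = pos 15 = 'p'
  'f' (pos 5) + 20 = pos 25 = 'z'
Result: pyntmpz

pyntmpz


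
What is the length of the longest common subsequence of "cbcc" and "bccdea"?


LCS of "cbcc" and "bccdea"
DP table:
           b    c    c    d    e    a
      0    0    0    0    0    0    0
  c   0    0    1    1    1    1    1
  b   0    1    1    1    1    1    1
  c   0    1    2    2    2    2    2
  c   0    1    2    3    3    3    3
LCS length = dp[4][6] = 3

3


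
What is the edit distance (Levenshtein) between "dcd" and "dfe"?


Computing edit distance: "dcd" -> "dfe"
DP table:
           d    f    e
      0    1    2    3
  d   1    0    1    2
  c   2    1    1    2
  d   3    2    2    2
Edit distance = dp[3][3] = 2

2


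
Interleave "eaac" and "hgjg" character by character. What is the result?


Interleaving "eaac" and "hgjg":
  Position 0: 'e' from first, 'h' from second => "eh"
  Position 1: 'a' from first, 'g' from second => "ag"
  Position 2: 'a' from first, 'j' from second => "aj"
  Position 3: 'c' from first, 'g' from second => "cg"
Result: ehagajcg

ehagajcg


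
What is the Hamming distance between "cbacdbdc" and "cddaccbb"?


Comparing "cbacdbdc" and "cddaccbb" position by position:
  Position 0: 'c' vs 'c' => same
  Position 1: 'b' vs 'd' => differ
  Position 2: 'a' vs 'd' => differ
  Position 3: 'c' vs 'a' => differ
  Position 4: 'd' vs 'c' => differ
  Position 5: 'b' vs 'c' => differ
  Position 6: 'd' vs 'b' => differ
  Position 7: 'c' vs 'b' => differ
Total differences (Hamming distance): 7

7


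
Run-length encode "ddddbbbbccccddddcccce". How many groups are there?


Input: ddddbbbbccccddddcccce
Scanning for consecutive runs:
  Group 1: 'd' x 4 (positions 0-3)
  Group 2: 'b' x 4 (positions 4-7)
  Group 3: 'c' x 4 (positions 8-11)
  Group 4: 'd' x 4 (positions 12-15)
  Group 5: 'c' x 4 (positions 16-19)
  Group 6: 'e' x 1 (positions 20-20)
Total groups: 6

6


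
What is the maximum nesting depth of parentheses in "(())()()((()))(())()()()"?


Input: "(())()()((()))(())()()()"
Tracking depth:
  Position 0 '(': depth becomes 1
  Position 1 '(': depth becomes 2
  Position 2 ')': depth becomes 1
  Position 3 ')': depth becomes 0
  Position 4 '(': depth becomes 1
  Position 5 ')': depth becomes 0
  Position 6 '(': depth becomes 1
  Position 7 ')': depth becomes 0
  Position 8 '(': depth becomes 1
  Position 9 '(': depth becomes 2
  Position 10 '(': depth becomes 3
  Position 11 ')': depth becomes 2
  Position 12 ')': depth becomes 1
  Position 13 ')': depth becomes 0
  Position 14 '(': depth becomes 1
  Position 15 '(': depth becomes 2
  Position 16 ')': depth becomes 1
  Position 17 ')': depth becomes 0
  Position 18 '(': depth becomes 1
  Position 19 ')': depth becomes 0
  Position 20 '(': depth becomes 1
  Position 21 ')': depth becomes 0
  Position 22 '(': depth becomes 1
  Position 23 ')': depth becomes 0
Maximum depth reached: 3

3


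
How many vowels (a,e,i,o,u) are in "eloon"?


Input: eloon
Checking each character:
  'e' at position 0: vowel (running total: 1)
  'l' at position 1: consonant
  'o' at position 2: vowel (running total: 2)
  'o' at position 3: vowel (running total: 3)
  'n' at position 4: consonant
Total vowels: 3

3


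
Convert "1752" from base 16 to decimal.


Input: "1752" in base 16
Positional expansion:
  Digit '1' (value 1) x 16^3 = 4096
  Digit '7' (value 7) x 16^2 = 1792
  Digit '5' (value 5) x 16^1 = 80
  Digit '2' (value 2) x 16^0 = 2
Sum = 5970

5970


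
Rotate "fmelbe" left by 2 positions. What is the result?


Input: "fmelbe", rotate left by 2
First 2 characters: "fm"
Remaining characters: "elbe"
Concatenate remaining + first: "elbe" + "fm" = "elbefm"

elbefm


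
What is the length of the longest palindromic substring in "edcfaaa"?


Input: "edcfaaa"
Checking substrings for palindromes:
  [4:7] "aaa" (len 3) => palindrome
  [4:6] "aa" (len 2) => palindrome
  [5:7] "aa" (len 2) => palindrome
Longest palindromic substring: "aaa" with length 3

3


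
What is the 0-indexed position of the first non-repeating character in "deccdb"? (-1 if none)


Input: deccdb
Character frequencies:
  'b': 1
  'c': 2
  'd': 2
  'e': 1
Scanning left to right for freq == 1:
  Position 0 ('d'): freq=2, skip
  Position 1 ('e'): unique! => answer = 1

1


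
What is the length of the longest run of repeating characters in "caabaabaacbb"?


Input: "caabaabaacbb"
Scanning for longest run:
  Position 1 ('a'): new char, reset run to 1
  Position 2 ('a'): continues run of 'a', length=2
  Position 3 ('b'): new char, reset run to 1
  Position 4 ('a'): new char, reset run to 1
  Position 5 ('a'): continues run of 'a', length=2
  Position 6 ('b'): new char, reset run to 1
  Position 7 ('a'): new char, reset run to 1
  Position 8 ('a'): continues run of 'a', length=2
  Position 9 ('c'): new char, reset run to 1
  Position 10 ('b'): new char, reset run to 1
  Position 11 ('b'): continues run of 'b', length=2
Longest run: 'a' with length 2

2


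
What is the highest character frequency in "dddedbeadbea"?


Input: dddedbeadbea
Character counts:
  'a': 2
  'b': 2
  'd': 5
  'e': 3
Maximum frequency: 5

5


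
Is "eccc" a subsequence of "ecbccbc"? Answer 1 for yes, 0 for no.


Check if "eccc" is a subsequence of "ecbccbc"
Greedy scan:
  Position 0 ('e'): matches sub[0] = 'e'
  Position 1 ('c'): matches sub[1] = 'c'
  Position 2 ('b'): no match needed
  Position 3 ('c'): matches sub[2] = 'c'
  Position 4 ('c'): matches sub[3] = 'c'
  Position 5 ('b'): no match needed
  Position 6 ('c'): no match needed
All 4 characters matched => is a subsequence

1


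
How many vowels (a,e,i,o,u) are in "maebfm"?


Input: maebfm
Checking each character:
  'm' at position 0: consonant
  'a' at position 1: vowel (running total: 1)
  'e' at position 2: vowel (running total: 2)
  'b' at position 3: consonant
  'f' at position 4: consonant
  'm' at position 5: consonant
Total vowels: 2

2


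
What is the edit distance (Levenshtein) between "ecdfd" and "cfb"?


Computing edit distance: "ecdfd" -> "cfb"
DP table:
           c    f    b
      0    1    2    3
  e   1    1    2    3
  c   2    1    2    3
  d   3    2    2    3
  f   4    3    2    3
  d   5    4    3    3
Edit distance = dp[5][3] = 3

3


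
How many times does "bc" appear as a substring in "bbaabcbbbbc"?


Searching for "bc" in "bbaabcbbbbc"
Scanning each position:
  Position 0: "bb" => no
  Position 1: "ba" => no
  Position 2: "aa" => no
  Position 3: "ab" => no
  Position 4: "bc" => MATCH
  Position 5: "cb" => no
  Position 6: "bb" => no
  Position 7: "bb" => no
  Position 8: "bb" => no
  Position 9: "bc" => MATCH
Total occurrences: 2

2


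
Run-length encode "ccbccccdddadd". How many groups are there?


Input: ccbccccdddadd
Scanning for consecutive runs:
  Group 1: 'c' x 2 (positions 0-1)
  Group 2: 'b' x 1 (positions 2-2)
  Group 3: 'c' x 4 (positions 3-6)
  Group 4: 'd' x 3 (positions 7-9)
  Group 5: 'a' x 1 (positions 10-10)
  Group 6: 'd' x 2 (positions 11-12)
Total groups: 6

6


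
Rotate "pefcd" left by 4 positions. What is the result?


Input: "pefcd", rotate left by 4
First 4 characters: "pefc"
Remaining characters: "d"
Concatenate remaining + first: "d" + "pefc" = "dpefc"

dpefc


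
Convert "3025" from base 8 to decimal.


Input: "3025" in base 8
Positional expansion:
  Digit '3' (value 3) x 8^3 = 1536
  Digit '0' (value 0) x 8^2 = 0
  Digit '2' (value 2) x 8^1 = 16
  Digit '5' (value 5) x 8^0 = 5
Sum = 1557

1557


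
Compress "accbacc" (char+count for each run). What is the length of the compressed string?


Input: accbacc
Runs:
  'a' x 1 => "a1"
  'c' x 2 => "c2"
  'b' x 1 => "b1"
  'a' x 1 => "a1"
  'c' x 2 => "c2"
Compressed: "a1c2b1a1c2"
Compressed length: 10

10


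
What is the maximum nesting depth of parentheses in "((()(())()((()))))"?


Input: "((()(())()((()))))"
Tracking depth:
  Position 0 '(': depth becomes 1
  Position 1 '(': depth becomes 2
  Position 2 '(': depth becomes 3
  Position 3 ')': depth becomes 2
  Position 4 '(': depth becomes 3
  Position 5 '(': depth becomes 4
  Position 6 ')': depth becomes 3
  Position 7 ')': depth becomes 2
  Position 8 '(': depth becomes 3
  Position 9 ')': depth becomes 2
  Position 10 '(': depth becomes 3
  Position 11 '(': depth becomes 4
  Position 12 '(': depth becomes 5
  Position 13 ')': depth becomes 4
  Position 14 ')': depth becomes 3
  Position 15 ')': depth becomes 2
  Position 16 ')': depth becomes 1
  Position 17 ')': depth becomes 0
Maximum depth reached: 5

5


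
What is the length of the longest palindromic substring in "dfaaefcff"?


Input: "dfaaefcff"
Checking substrings for palindromes:
  [5:8] "fcf" (len 3) => palindrome
  [2:4] "aa" (len 2) => palindrome
  [7:9] "ff" (len 2) => palindrome
Longest palindromic substring: "fcf" with length 3

3


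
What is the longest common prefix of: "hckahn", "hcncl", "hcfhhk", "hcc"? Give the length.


Words: hckahn, hcncl, hcfhhk, hcc
  Position 0: all 'h' => match
  Position 1: all 'c' => match
  Position 2: ('k', 'n', 'f', 'c') => mismatch, stop
LCP = "hc" (length 2)

2


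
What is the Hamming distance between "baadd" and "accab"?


Comparing "baadd" and "accab" position by position:
  Position 0: 'b' vs 'a' => differ
  Position 1: 'a' vs 'c' => differ
  Position 2: 'a' vs 'c' => differ
  Position 3: 'd' vs 'a' => differ
  Position 4: 'd' vs 'b' => differ
Total differences (Hamming distance): 5

5


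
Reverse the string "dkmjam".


Input: dkmjam
Reading characters right to left:
  Position 5: 'm'
  Position 4: 'a'
  Position 3: 'j'
  Position 2: 'm'
  Position 1: 'k'
  Position 0: 'd'
Reversed: majmkd

majmkd


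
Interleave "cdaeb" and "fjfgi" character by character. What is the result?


Interleaving "cdaeb" and "fjfgi":
  Position 0: 'c' from first, 'f' from second => "cf"
  Position 1: 'd' from first, 'j' from second => "dj"
  Position 2: 'a' from first, 'f' from second => "af"
  Position 3: 'e' from first, 'g' from second => "eg"
  Position 4: 'b' from first, 'i' from second => "bi"
Result: cfdjafegbi

cfdjafegbi


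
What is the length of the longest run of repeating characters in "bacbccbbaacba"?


Input: "bacbccbbaacba"
Scanning for longest run:
  Position 1 ('a'): new char, reset run to 1
  Position 2 ('c'): new char, reset run to 1
  Position 3 ('b'): new char, reset run to 1
  Position 4 ('c'): new char, reset run to 1
  Position 5 ('c'): continues run of 'c', length=2
  Position 6 ('b'): new char, reset run to 1
  Position 7 ('b'): continues run of 'b', length=2
  Position 8 ('a'): new char, reset run to 1
  Position 9 ('a'): continues run of 'a', length=2
  Position 10 ('c'): new char, reset run to 1
  Position 11 ('b'): new char, reset run to 1
  Position 12 ('a'): new char, reset run to 1
Longest run: 'c' with length 2

2


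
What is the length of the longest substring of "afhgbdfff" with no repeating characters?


Input: "afhgbdfff"
Sliding window (track last position of each char):
  Position 0 ('a'): window [0,0] length 1 -- new best
  Position 1 ('f'): window [0,1] length 2 -- new best
  Position 2 ('h'): window [0,2] length 3 -- new best
  Position 3 ('g'): window [0,3] length 4 -- new best
  Position 4 ('b'): window [0,4] length 5 -- new best
  Position 5 ('d'): window [0,5] length 6 -- new best
  Position 6 ('f'): repeat (last at 1), move window start to 2
  Position 6 ('f'): window [2,6] length 5
  Position 7 ('f'): repeat (last at 6), move window start to 7
  Position 7 ('f'): window [7,7] length 1
  Position 8 ('f'): repeat (last at 7), move window start to 8
  Position 8 ('f'): window [8,8] length 1
Longest substring with no repeats: "afhgbd" with length 6

6


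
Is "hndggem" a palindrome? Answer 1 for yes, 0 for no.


Input: hndggem
Reversed: meggdnh
  Compare pos 0 ('h') with pos 6 ('m'): MISMATCH
  Compare pos 1 ('n') with pos 5 ('e'): MISMATCH
  Compare pos 2 ('d') with pos 4 ('g'): MISMATCH
Result: not a palindrome

0


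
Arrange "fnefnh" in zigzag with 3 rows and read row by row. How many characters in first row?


Zigzag "fnefnh" into 3 rows:
Placing characters:
  'f' => row 0
  'n' => row 1
  'e' => row 2
  'f' => row 1
  'n' => row 0
  'h' => row 1
Rows:
  Row 0: "fn"
  Row 1: "nfh"
  Row 2: "e"
First row length: 2

2


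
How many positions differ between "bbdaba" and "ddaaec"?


Comparing "bbdaba" and "ddaaec" position by position:
  Position 0: 'b' vs 'd' => DIFFER
  Position 1: 'b' vs 'd' => DIFFER
  Position 2: 'd' vs 'a' => DIFFER
  Position 3: 'a' vs 'a' => same
  Position 4: 'b' vs 'e' => DIFFER
  Position 5: 'a' vs 'c' => DIFFER
Positions that differ: 5

5


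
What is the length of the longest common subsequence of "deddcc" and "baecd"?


LCS of "deddcc" and "baecd"
DP table:
           b    a    e    c    d
      0    0    0    0    0    0
  d   0    0    0    0    0    1
  e   0    0    0    1    1    1
  d   0    0    0    1    1    2
  d   0    0    0    1    1    2
  c   0    0    0    1    2    2
  c   0    0    0    1    2    2
LCS length = dp[6][5] = 2

2


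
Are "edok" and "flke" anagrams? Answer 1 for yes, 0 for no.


Strings: "edok", "flke"
Sorted first:  deko
Sorted second: efkl
Differ at position 0: 'd' vs 'e' => not anagrams

0


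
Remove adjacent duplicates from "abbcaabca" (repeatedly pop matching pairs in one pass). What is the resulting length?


Input: abbcaabca
Stack-based adjacent duplicate removal:
  Read 'a': push. Stack: a
  Read 'b': push. Stack: ab
  Read 'b': matches stack top 'b' => pop. Stack: a
  Read 'c': push. Stack: ac
  Read 'a': push. Stack: aca
  Read 'a': matches stack top 'a' => pop. Stack: ac
  Read 'b': push. Stack: acb
  Read 'c': push. Stack: acbc
  Read 'a': push. Stack: acbca
Final stack: "acbca" (length 5)

5


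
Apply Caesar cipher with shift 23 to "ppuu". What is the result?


Caesar cipher: shift "ppuu" by 23
  'p' (pos 15) + 23 = pos 12 = 'm'
  'p' (pos 15) + 23 = pos 12 = 'm'
  'u' (pos 20) + 23 = pos 17 = 'r'
  'u' (pos 20) + 23 = pos 17 = 'r'
Result: mmrr

mmrr


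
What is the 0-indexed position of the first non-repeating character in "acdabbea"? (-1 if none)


Input: acdabbea
Character frequencies:
  'a': 3
  'b': 2
  'c': 1
  'd': 1
  'e': 1
Scanning left to right for freq == 1:
  Position 0 ('a'): freq=3, skip
  Position 1 ('c'): unique! => answer = 1

1


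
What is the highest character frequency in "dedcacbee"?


Input: dedcacbee
Character counts:
  'a': 1
  'b': 1
  'c': 2
  'd': 2
  'e': 3
Maximum frequency: 3

3


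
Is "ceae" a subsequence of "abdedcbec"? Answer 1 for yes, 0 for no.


Check if "ceae" is a subsequence of "abdedcbec"
Greedy scan:
  Position 0 ('a'): no match needed
  Position 1 ('b'): no match needed
  Position 2 ('d'): no match needed
  Position 3 ('e'): no match needed
  Position 4 ('d'): no match needed
  Position 5 ('c'): matches sub[0] = 'c'
  Position 6 ('b'): no match needed
  Position 7 ('e'): matches sub[1] = 'e'
  Position 8 ('c'): no match needed
Only matched 2/4 characters => not a subsequence

0


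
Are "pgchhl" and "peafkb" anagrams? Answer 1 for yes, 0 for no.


Strings: "pgchhl", "peafkb"
Sorted first:  cghhlp
Sorted second: abefkp
Differ at position 0: 'c' vs 'a' => not anagrams

0


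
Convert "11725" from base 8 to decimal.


Input: "11725" in base 8
Positional expansion:
  Digit '1' (value 1) x 8^4 = 4096
  Digit '1' (value 1) x 8^3 = 512
  Digit '7' (value 7) x 8^2 = 448
  Digit '2' (value 2) x 8^1 = 16
  Digit '5' (value 5) x 8^0 = 5
Sum = 5077

5077


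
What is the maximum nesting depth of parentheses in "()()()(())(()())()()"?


Input: "()()()(())(()())()()"
Tracking depth:
  Position 0 '(': depth becomes 1
  Position 1 ')': depth becomes 0
  Position 2 '(': depth becomes 1
  Position 3 ')': depth becomes 0
  Position 4 '(': depth becomes 1
  Position 5 ')': depth becomes 0
  Position 6 '(': depth becomes 1
  Position 7 '(': depth becomes 2
  Position 8 ')': depth becomes 1
  Position 9 ')': depth becomes 0
  Position 10 '(': depth becomes 1
  Position 11 '(': depth becomes 2
  Position 12 ')': depth becomes 1
  Position 13 '(': depth becomes 2
  Position 14 ')': depth becomes 1
  Position 15 ')': depth becomes 0
  Position 16 '(': depth becomes 1
  Position 17 ')': depth becomes 0
  Position 18 '(': depth becomes 1
  Position 19 ')': depth becomes 0
Maximum depth reached: 2

2


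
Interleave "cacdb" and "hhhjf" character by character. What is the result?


Interleaving "cacdb" and "hhhjf":
  Position 0: 'c' from first, 'h' from second => "ch"
  Position 1: 'a' from first, 'h' from second => "ah"
  Position 2: 'c' from first, 'h' from second => "ch"
  Position 3: 'd' from first, 'j' from second => "dj"
  Position 4: 'b' from first, 'f' from second => "bf"
Result: chahchdjbf

chahchdjbf


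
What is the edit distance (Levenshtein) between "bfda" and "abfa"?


Computing edit distance: "bfda" -> "abfa"
DP table:
           a    b    f    a
      0    1    2    3    4
  b   1    1    1    2    3
  f   2    2    2    1    2
  d   3    3    3    2    2
  a   4    3    4    3    2
Edit distance = dp[4][4] = 2

2


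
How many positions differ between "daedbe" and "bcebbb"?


Comparing "daedbe" and "bcebbb" position by position:
  Position 0: 'd' vs 'b' => DIFFER
  Position 1: 'a' vs 'c' => DIFFER
  Position 2: 'e' vs 'e' => same
  Position 3: 'd' vs 'b' => DIFFER
  Position 4: 'b' vs 'b' => same
  Position 5: 'e' vs 'b' => DIFFER
Positions that differ: 4

4


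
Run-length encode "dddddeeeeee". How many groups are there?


Input: dddddeeeeee
Scanning for consecutive runs:
  Group 1: 'd' x 5 (positions 0-4)
  Group 2: 'e' x 6 (positions 5-10)
Total groups: 2

2


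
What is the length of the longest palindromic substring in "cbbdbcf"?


Input: "cbbdbcf"
Checking substrings for palindromes:
  [2:5] "bdb" (len 3) => palindrome
  [1:3] "bb" (len 2) => palindrome
Longest palindromic substring: "bdb" with length 3

3


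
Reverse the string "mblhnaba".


Input: mblhnaba
Reading characters right to left:
  Position 7: 'a'
  Position 6: 'b'
  Position 5: 'a'
  Position 4: 'n'
  Position 3: 'h'
  Position 2: 'l'
  Position 1: 'b'
  Position 0: 'm'
Reversed: abanhlbm

abanhlbm


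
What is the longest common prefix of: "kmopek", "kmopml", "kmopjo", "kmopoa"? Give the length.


Words: kmopek, kmopml, kmopjo, kmopoa
  Position 0: all 'k' => match
  Position 1: all 'm' => match
  Position 2: all 'o' => match
  Position 3: all 'p' => match
  Position 4: ('e', 'm', 'j', 'o') => mismatch, stop
LCP = "kmop" (length 4)

4


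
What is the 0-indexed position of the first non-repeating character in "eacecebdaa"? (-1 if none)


Input: eacecebdaa
Character frequencies:
  'a': 3
  'b': 1
  'c': 2
  'd': 1
  'e': 3
Scanning left to right for freq == 1:
  Position 0 ('e'): freq=3, skip
  Position 1 ('a'): freq=3, skip
  Position 2 ('c'): freq=2, skip
  Position 3 ('e'): freq=3, skip
  Position 4 ('c'): freq=2, skip
  Position 5 ('e'): freq=3, skip
  Position 6 ('b'): unique! => answer = 6

6


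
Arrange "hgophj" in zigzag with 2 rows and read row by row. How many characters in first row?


Zigzag "hgophj" into 2 rows:
Placing characters:
  'h' => row 0
  'g' => row 1
  'o' => row 0
  'p' => row 1
  'h' => row 0
  'j' => row 1
Rows:
  Row 0: "hoh"
  Row 1: "gpj"
First row length: 3

3


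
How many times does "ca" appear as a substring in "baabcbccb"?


Searching for "ca" in "baabcbccb"
Scanning each position:
  Position 0: "ba" => no
  Position 1: "aa" => no
  Position 2: "ab" => no
  Position 3: "bc" => no
  Position 4: "cb" => no
  Position 5: "bc" => no
  Position 6: "cc" => no
  Position 7: "cb" => no
Total occurrences: 0

0


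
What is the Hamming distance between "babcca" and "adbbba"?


Comparing "babcca" and "adbbba" position by position:
  Position 0: 'b' vs 'a' => differ
  Position 1: 'a' vs 'd' => differ
  Position 2: 'b' vs 'b' => same
  Position 3: 'c' vs 'b' => differ
  Position 4: 'c' vs 'b' => differ
  Position 5: 'a' vs 'a' => same
Total differences (Hamming distance): 4

4


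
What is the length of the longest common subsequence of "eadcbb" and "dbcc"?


LCS of "eadcbb" and "dbcc"
DP table:
           d    b    c    c
      0    0    0    0    0
  e   0    0    0    0    0
  a   0    0    0    0    0
  d   0    1    1    1    1
  c   0    1    1    2    2
  b   0    1    2    2    2
  b   0    1    2    2    2
LCS length = dp[6][4] = 2

2


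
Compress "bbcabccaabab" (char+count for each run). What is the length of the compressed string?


Input: bbcabccaabab
Runs:
  'b' x 2 => "b2"
  'c' x 1 => "c1"
  'a' x 1 => "a1"
  'b' x 1 => "b1"
  'c' x 2 => "c2"
  'a' x 2 => "a2"
  'b' x 1 => "b1"
  'a' x 1 => "a1"
  'b' x 1 => "b1"
Compressed: "b2c1a1b1c2a2b1a1b1"
Compressed length: 18

18


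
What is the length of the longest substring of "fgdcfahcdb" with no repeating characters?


Input: "fgdcfahcdb"
Sliding window (track last position of each char):
  Position 0 ('f'): window [0,0] length 1 -- new best
  Position 1 ('g'): window [0,1] length 2 -- new best
  Position 2 ('d'): window [0,2] length 3 -- new best
  Position 3 ('c'): window [0,3] length 4 -- new best
  Position 4 ('f'): repeat (last at 0), move window start to 1
  Position 4 ('f'): window [1,4] length 4
  Position 5 ('a'): window [1,5] length 5 -- new best
  Position 6 ('h'): window [1,6] length 6 -- new best
  Position 7 ('c'): repeat (last at 3), move window start to 4
  Position 7 ('c'): window [4,7] length 4
  Position 8 ('d'): window [4,8] length 5
  Position 9 ('b'): window [4,9] length 6
Longest substring with no repeats: "gdcfah" with length 6

6


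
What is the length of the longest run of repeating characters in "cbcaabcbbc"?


Input: "cbcaabcbbc"
Scanning for longest run:
  Position 1 ('b'): new char, reset run to 1
  Position 2 ('c'): new char, reset run to 1
  Position 3 ('a'): new char, reset run to 1
  Position 4 ('a'): continues run of 'a', length=2
  Position 5 ('b'): new char, reset run to 1
  Position 6 ('c'): new char, reset run to 1
  Position 7 ('b'): new char, reset run to 1
  Position 8 ('b'): continues run of 'b', length=2
  Position 9 ('c'): new char, reset run to 1
Longest run: 'a' with length 2

2


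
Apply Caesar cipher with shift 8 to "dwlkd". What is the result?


Caesar cipher: shift "dwlkd" by 8
  'd' (pos 3) + 8 = pos 11 = 'l'
  'w' (pos 22) + 8 = pos 4 = 'e'
  'l' (pos 11) + 8 = pos 19 = 't'
  'k' (pos 10) + 8 = pos 18 = 's'
  'd' (pos 3) + 8 = pos 11 = 'l'
Result: letsl

letsl


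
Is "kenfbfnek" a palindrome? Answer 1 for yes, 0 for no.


Input: kenfbfnek
Reversed: kenfbfnek
  Compare pos 0 ('k') with pos 8 ('k'): match
  Compare pos 1 ('e') with pos 7 ('e'): match
  Compare pos 2 ('n') with pos 6 ('n'): match
  Compare pos 3 ('f') with pos 5 ('f'): match
Result: palindrome

1


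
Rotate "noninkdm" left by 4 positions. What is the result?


Input: "noninkdm", rotate left by 4
First 4 characters: "noni"
Remaining characters: "nkdm"
Concatenate remaining + first: "nkdm" + "noni" = "nkdmnoni"

nkdmnoni


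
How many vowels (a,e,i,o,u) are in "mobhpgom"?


Input: mobhpgom
Checking each character:
  'm' at position 0: consonant
  'o' at position 1: vowel (running total: 1)
  'b' at position 2: consonant
  'h' at position 3: consonant
  'p' at position 4: consonant
  'g' at position 5: consonant
  'o' at position 6: vowel (running total: 2)
  'm' at position 7: consonant
Total vowels: 2

2


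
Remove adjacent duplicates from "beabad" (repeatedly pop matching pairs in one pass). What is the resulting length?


Input: beabad
Stack-based adjacent duplicate removal:
  Read 'b': push. Stack: b
  Read 'e': push. Stack: be
  Read 'a': push. Stack: bea
  Read 'b': push. Stack: beab
  Read 'a': push. Stack: beaba
  Read 'd': push. Stack: beabad
Final stack: "beabad" (length 6)

6


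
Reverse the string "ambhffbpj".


Input: ambhffbpj
Reading characters right to left:
  Position 8: 'j'
  Position 7: 'p'
  Position 6: 'b'
  Position 5: 'f'
  Position 4: 'f'
  Position 3: 'h'
  Position 2: 'b'
  Position 1: 'm'
  Position 0: 'a'
Reversed: jpbffhbma

jpbffhbma


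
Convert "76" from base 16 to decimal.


Input: "76" in base 16
Positional expansion:
  Digit '7' (value 7) x 16^1 = 112
  Digit '6' (value 6) x 16^0 = 6
Sum = 118

118


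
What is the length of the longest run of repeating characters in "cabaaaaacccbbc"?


Input: "cabaaaaacccbbc"
Scanning for longest run:
  Position 1 ('a'): new char, reset run to 1
  Position 2 ('b'): new char, reset run to 1
  Position 3 ('a'): new char, reset run to 1
  Position 4 ('a'): continues run of 'a', length=2
  Position 5 ('a'): continues run of 'a', length=3
  Position 6 ('a'): continues run of 'a', length=4
  Position 7 ('a'): continues run of 'a', length=5
  Position 8 ('c'): new char, reset run to 1
  Position 9 ('c'): continues run of 'c', length=2
  Position 10 ('c'): continues run of 'c', length=3
  Position 11 ('b'): new char, reset run to 1
  Position 12 ('b'): continues run of 'b', length=2
  Position 13 ('c'): new char, reset run to 1
Longest run: 'a' with length 5

5


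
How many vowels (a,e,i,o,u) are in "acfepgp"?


Input: acfepgp
Checking each character:
  'a' at position 0: vowel (running total: 1)
  'c' at position 1: consonant
  'f' at position 2: consonant
  'e' at position 3: vowel (running total: 2)
  'p' at position 4: consonant
  'g' at position 5: consonant
  'p' at position 6: consonant
Total vowels: 2

2


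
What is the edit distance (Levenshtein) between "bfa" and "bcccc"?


Computing edit distance: "bfa" -> "bcccc"
DP table:
           b    c    c    c    c
      0    1    2    3    4    5
  b   1    0    1    2    3    4
  f   2    1    1    2    3    4
  a   3    2    2    2    3    4
Edit distance = dp[3][5] = 4

4


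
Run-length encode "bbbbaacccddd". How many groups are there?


Input: bbbbaacccddd
Scanning for consecutive runs:
  Group 1: 'b' x 4 (positions 0-3)
  Group 2: 'a' x 2 (positions 4-5)
  Group 3: 'c' x 3 (positions 6-8)
  Group 4: 'd' x 3 (positions 9-11)
Total groups: 4

4


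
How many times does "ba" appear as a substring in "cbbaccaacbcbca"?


Searching for "ba" in "cbbaccaacbcbca"
Scanning each position:
  Position 0: "cb" => no
  Position 1: "bb" => no
  Position 2: "ba" => MATCH
  Position 3: "ac" => no
  Position 4: "cc" => no
  Position 5: "ca" => no
  Position 6: "aa" => no
  Position 7: "ac" => no
  Position 8: "cb" => no
  Position 9: "bc" => no
  Position 10: "cb" => no
  Position 11: "bc" => no
  Position 12: "ca" => no
Total occurrences: 1

1


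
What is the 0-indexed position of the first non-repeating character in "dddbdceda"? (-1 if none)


Input: dddbdceda
Character frequencies:
  'a': 1
  'b': 1
  'c': 1
  'd': 5
  'e': 1
Scanning left to right for freq == 1:
  Position 0 ('d'): freq=5, skip
  Position 1 ('d'): freq=5, skip
  Position 2 ('d'): freq=5, skip
  Position 3 ('b'): unique! => answer = 3

3


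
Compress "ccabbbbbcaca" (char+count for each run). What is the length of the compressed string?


Input: ccabbbbbcaca
Runs:
  'c' x 2 => "c2"
  'a' x 1 => "a1"
  'b' x 5 => "b5"
  'c' x 1 => "c1"
  'a' x 1 => "a1"
  'c' x 1 => "c1"
  'a' x 1 => "a1"
Compressed: "c2a1b5c1a1c1a1"
Compressed length: 14

14


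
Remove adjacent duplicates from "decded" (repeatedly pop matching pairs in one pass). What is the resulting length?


Input: decded
Stack-based adjacent duplicate removal:
  Read 'd': push. Stack: d
  Read 'e': push. Stack: de
  Read 'c': push. Stack: dec
  Read 'd': push. Stack: decd
  Read 'e': push. Stack: decde
  Read 'd': push. Stack: decded
Final stack: "decded" (length 6)

6


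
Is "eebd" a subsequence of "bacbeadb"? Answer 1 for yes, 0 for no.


Check if "eebd" is a subsequence of "bacbeadb"
Greedy scan:
  Position 0 ('b'): no match needed
  Position 1 ('a'): no match needed
  Position 2 ('c'): no match needed
  Position 3 ('b'): no match needed
  Position 4 ('e'): matches sub[0] = 'e'
  Position 5 ('a'): no match needed
  Position 6 ('d'): no match needed
  Position 7 ('b'): no match needed
Only matched 1/4 characters => not a subsequence

0


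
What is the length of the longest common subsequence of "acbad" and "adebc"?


LCS of "acbad" and "adebc"
DP table:
           a    d    e    b    c
      0    0    0    0    0    0
  a   0    1    1    1    1    1
  c   0    1    1    1    1    2
  b   0    1    1    1    2    2
  a   0    1    1    1    2    2
  d   0    1    2    2    2    2
LCS length = dp[5][5] = 2

2


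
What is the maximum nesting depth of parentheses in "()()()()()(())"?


Input: "()()()()()(())"
Tracking depth:
  Position 0 '(': depth becomes 1
  Position 1 ')': depth becomes 0
  Position 2 '(': depth becomes 1
  Position 3 ')': depth becomes 0
  Position 4 '(': depth becomes 1
  Position 5 ')': depth becomes 0
  Position 6 '(': depth becomes 1
  Position 7 ')': depth becomes 0
  Position 8 '(': depth becomes 1
  Position 9 ')': depth becomes 0
  Position 10 '(': depth becomes 1
  Position 11 '(': depth becomes 2
  Position 12 ')': depth becomes 1
  Position 13 ')': depth becomes 0
Maximum depth reached: 2

2


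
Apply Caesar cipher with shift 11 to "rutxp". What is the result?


Caesar cipher: shift "rutxp" by 11
  'r' (pos 17) + 11 = pos 2 = 'c'
  'u' (pos 20) + 11 = pos 5 = 'f'
  't' (pos 19) + 11 = pos 4 = 'e'
  'x' (pos 23) + 11 = pos 8 = 'i'
  'p' (pos 15) + 11 = pos 0 = 'a'
Result: cfeia

cfeia


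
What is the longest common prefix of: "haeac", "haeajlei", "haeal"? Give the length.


Words: haeac, haeajlei, haeal
  Position 0: all 'h' => match
  Position 1: all 'a' => match
  Position 2: all 'e' => match
  Position 3: all 'a' => match
  Position 4: ('c', 'j', 'l') => mismatch, stop
LCP = "haea" (length 4)

4


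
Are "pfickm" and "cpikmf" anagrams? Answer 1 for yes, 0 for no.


Strings: "pfickm", "cpikmf"
Sorted first:  cfikmp
Sorted second: cfikmp
Sorted forms match => anagrams

1


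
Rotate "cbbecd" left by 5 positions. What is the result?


Input: "cbbecd", rotate left by 5
First 5 characters: "cbbec"
Remaining characters: "d"
Concatenate remaining + first: "d" + "cbbec" = "dcbbec"

dcbbec


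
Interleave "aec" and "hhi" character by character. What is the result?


Interleaving "aec" and "hhi":
  Position 0: 'a' from first, 'h' from second => "ah"
  Position 1: 'e' from first, 'h' from second => "eh"
  Position 2: 'c' from first, 'i' from second => "ci"
Result: ahehci

ahehci


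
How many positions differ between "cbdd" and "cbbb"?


Comparing "cbdd" and "cbbb" position by position:
  Position 0: 'c' vs 'c' => same
  Position 1: 'b' vs 'b' => same
  Position 2: 'd' vs 'b' => DIFFER
  Position 3: 'd' vs 'b' => DIFFER
Positions that differ: 2

2
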